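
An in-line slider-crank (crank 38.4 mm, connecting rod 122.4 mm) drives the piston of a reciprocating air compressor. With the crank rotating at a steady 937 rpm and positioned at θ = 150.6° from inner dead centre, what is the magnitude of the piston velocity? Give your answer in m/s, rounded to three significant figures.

1.34

ω = 2π·937/60 = 98.12 rad/s
For an in-line slider-crank, x = r cosθ + √(L² − r² sin²θ), so v = −rω sinθ·[1 + r cosθ/√(L² − r² sin²θ)].
With r = 0.0384 m, L = 0.1224 m, θ = 150.6°: √(L² − r² sin²θ) = 0.12094 m.
v = −0.0384·98.12·0.49090·[1 + 0.0384·-0.87121/0.12094] = -1.338 m/s.
|v| = 1.338 m/s.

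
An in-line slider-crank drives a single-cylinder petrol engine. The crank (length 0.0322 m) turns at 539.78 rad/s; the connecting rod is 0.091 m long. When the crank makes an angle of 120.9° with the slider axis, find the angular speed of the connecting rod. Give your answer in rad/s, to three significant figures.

ω = 539.8 rad/s
The rod makes angle φ with the slider axis where L sinφ = r sinθ; differentiating, L cosφ·φ̇ = r ω cosθ.
L cosφ = √(L² − r² sin²θ) = 0.086704 m.
|ω_rod| = r ω |cosθ| / √(L² − r² sin²θ) = 0.0322·539.8·0.51354/0.086704 = 102.95 rad/s.

103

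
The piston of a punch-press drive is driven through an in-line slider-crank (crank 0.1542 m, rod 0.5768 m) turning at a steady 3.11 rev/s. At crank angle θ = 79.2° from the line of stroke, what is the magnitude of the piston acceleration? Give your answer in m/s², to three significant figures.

ω = 2π·3.11 = 19.54 rad/s
x(θ) = r cosθ + √(L² − r² sin²θ); with ω constant, a = ω²·d²x/dθ².
d²x/dθ² = −r cosθ − r²(cos2θ)/√u − r⁴ sin²2θ/(4u^{3/2}),  u = L² − r² sin²θ = 0.309755 m².
Substituting r = 0.1542 m, L = 0.5768 m, θ = 79.2°: d²x/dθ² = +0.010717 m.
a = ω²·d²x/dθ² = (19.54)²·(+0.010717) = +4.0923 m/s²;  |a| = 4.0923 m/s².

4.09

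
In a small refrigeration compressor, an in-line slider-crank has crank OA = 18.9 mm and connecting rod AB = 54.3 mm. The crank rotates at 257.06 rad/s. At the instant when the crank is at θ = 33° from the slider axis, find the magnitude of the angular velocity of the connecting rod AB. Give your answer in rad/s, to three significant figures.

76.4

ω = 257.1 rad/s
The rod makes angle φ with the slider axis where L sinφ = r sinθ; differentiating, L cosφ·φ̇ = r ω cosθ.
L cosφ = √(L² − r² sin²θ) = 0.053315 m.
|ω_rod| = r ω |cosθ| / √(L² − r² sin²θ) = 0.0189·257.1·0.83867/0.053315 = 76.425 rad/s.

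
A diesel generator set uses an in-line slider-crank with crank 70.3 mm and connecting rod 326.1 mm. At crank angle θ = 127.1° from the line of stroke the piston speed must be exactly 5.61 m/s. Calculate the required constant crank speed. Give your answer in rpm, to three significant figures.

For an in-line slider-crank, |v_piston| = rω|sinθ|·[1 + r cosθ/√(L² − r² sin²θ)].
With r = 0.0703 m, L = 0.3261 m, θ = 127.1°: the bracketed kinematic factor |dx/dθ| = 0.048669 m.
ω = v/|dx/dθ| = 5.61/0.048669 = 115.27 rad/s.
N = 60ω/(2π) = 1100.7 rpm.

1100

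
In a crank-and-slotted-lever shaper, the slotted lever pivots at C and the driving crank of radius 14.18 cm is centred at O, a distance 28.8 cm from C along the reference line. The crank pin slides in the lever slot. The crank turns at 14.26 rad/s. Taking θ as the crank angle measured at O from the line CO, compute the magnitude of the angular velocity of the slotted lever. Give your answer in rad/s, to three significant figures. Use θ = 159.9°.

9.87

ω = 14.26 rad/s
Crank pin A relative to C: A = (d + r cosθ, r sinθ); lever angle φ = atan2(r sinθ, d + r cosθ).
Differentiating tanφ: φ̇ = rω(d cosθ + r)/(d² + r² + 2dr cosθ).
d² + r² + 2dr cosθ = |CA|² = 0.026349 m²;  d cosθ + r = -0.12866 m.
|ω_lever| = |0.1418·14.26·-0.12866| / 0.026349 = 9.8735 rad/s.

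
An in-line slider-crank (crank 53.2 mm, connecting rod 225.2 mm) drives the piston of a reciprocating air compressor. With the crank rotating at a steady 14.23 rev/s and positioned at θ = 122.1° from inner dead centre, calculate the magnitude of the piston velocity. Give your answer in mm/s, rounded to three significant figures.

ω = 2π·14.2 = 89.41 rad/s
For an in-line slider-crank, x = r cosθ + √(L² − r² sin²θ), so v = −rω sinθ·[1 + r cosθ/√(L² − r² sin²θ)].
With r = 0.0532 m, L = 0.2252 m, θ = 122.1°: √(L² − r² sin²θ) = 0.22064 m.
v = −0.0532·89.41·0.84712·[1 + 0.0532·-0.53140/0.22064] = -3.5131 m/s.
|v| = 3.5131 m/s = 3513.1 mm/s.

3510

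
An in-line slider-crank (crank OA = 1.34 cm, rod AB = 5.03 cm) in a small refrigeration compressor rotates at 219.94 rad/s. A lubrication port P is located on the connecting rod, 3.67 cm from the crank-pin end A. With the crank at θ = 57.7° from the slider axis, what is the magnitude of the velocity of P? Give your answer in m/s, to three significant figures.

2.79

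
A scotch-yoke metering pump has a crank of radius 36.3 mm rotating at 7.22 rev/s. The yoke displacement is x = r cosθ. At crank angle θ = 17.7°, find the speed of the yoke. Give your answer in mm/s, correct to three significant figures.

501

ω = 45.36 rad/s (from 7.22 rev/s).
x = r cosθ ⇒ ẋ = −rω sinθ.
|v| = rω|sinθ| = 0.0363·45.36·|sin 17.7°| = 0.50066 m/s = 500.66 mm/s.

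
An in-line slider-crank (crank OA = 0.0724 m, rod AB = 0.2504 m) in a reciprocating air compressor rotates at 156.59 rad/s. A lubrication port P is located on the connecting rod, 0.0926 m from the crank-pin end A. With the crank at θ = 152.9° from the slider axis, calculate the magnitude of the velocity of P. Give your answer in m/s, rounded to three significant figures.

ω = 156.6 rad/s.  Crank-pin speed |V_A| = rω = 11.337 m/s, perpendicular to OA.
Rod angle: sinφ = −(r/L) sinθ ⇒ φ = -7.569°; ω_rod = −rω cosθ/√(L²−r²sin²θ) = +40.66 rad/s.
V_P = V_A + ω_rod × AP, with AP = 0.0926 m along the rod.
Components: V_Px = −rω sinθ − a·ω_rod·sinφ = -4.6686 m/s;  V_Py = rω cosθ + a·ω_rod·cosφ = -6.3602 m/s.
|V_P| = √(V_Px² + V_Py²) = 7.8897 m/s.

7.89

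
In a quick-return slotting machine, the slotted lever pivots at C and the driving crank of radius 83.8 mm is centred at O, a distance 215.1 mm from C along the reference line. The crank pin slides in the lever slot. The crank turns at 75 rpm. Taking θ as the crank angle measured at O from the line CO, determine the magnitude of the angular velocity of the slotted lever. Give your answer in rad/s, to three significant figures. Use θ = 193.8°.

ω = 7.854 rad/s (from 75 rpm).
Crank pin A relative to C: A = (d + r cosθ, r sinθ); lever angle φ = atan2(r sinθ, d + r cosθ).
Differentiating tanφ: φ̇ = rω(d cosθ + r)/(d² + r² + 2dr cosθ).
d² + r² + 2dr cosθ = |CA|² = 0.0182803 m²;  d cosθ + r = -0.12509 m.
|ω_lever| = |0.0838·7.854·-0.12509| / 0.0182803 = 4.5038 rad/s.

4.50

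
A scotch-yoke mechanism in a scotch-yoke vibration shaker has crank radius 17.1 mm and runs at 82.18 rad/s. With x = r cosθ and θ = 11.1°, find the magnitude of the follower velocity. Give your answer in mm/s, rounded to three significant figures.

ω = 82.18 rad/s
x = r cosθ ⇒ ẋ = −rω sinθ.
|v| = rω|sinθ| = 0.0171·82.18·|sin 11.1°| = 0.27055 m/s = 270.55 mm/s.

271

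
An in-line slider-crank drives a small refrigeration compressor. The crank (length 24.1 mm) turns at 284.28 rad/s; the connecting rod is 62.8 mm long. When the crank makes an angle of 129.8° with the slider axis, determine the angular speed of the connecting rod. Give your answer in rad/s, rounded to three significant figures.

ω = 284.3 rad/s
The rod makes angle φ with the slider axis where L sinφ = r sinθ; differentiating, L cosφ·φ̇ = r ω cosθ.
L cosφ = √(L² − r² sin²θ) = 0.060008 m.
|ω_rod| = r ω |cosθ| / √(L² − r² sin²θ) = 0.0241·284.3·0.64011/0.060008 = 73.081 rad/s.

73.1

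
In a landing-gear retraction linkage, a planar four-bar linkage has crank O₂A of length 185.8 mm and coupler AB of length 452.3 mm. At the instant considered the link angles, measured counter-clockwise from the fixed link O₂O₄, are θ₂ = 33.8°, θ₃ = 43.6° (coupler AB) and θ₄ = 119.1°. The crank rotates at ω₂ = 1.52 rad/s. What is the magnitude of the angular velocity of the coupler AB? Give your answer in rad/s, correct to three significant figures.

ω₂ = 1.52 rad/s
Differentiating the loop-closure r₂e^{iθ₂}+r₃e^{iθ₃}=r₁+r₄e^{iθ₄} gives r₂ω₂e^{iθ₂}+r₃ω₃e^{iθ₃}=r₄ω₄e^{iθ₄}.
Eliminating the other unknown: ω₃ = r₂ω₂ sin(θ₄−θ₂) / [r₃ sin(θ₃−θ₄)].
Numerator sine = +0.99664; denominator sine = -0.96815.
Result = 0.1858·1.52·(+0.99664) / (0.4523·(-0.96815)) = -0.64277 rad/s; magnitude 0.64277 rad/s.

0.643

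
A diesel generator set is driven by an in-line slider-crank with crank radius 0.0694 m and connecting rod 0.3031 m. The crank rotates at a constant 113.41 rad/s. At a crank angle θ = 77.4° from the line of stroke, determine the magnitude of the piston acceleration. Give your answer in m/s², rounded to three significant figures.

ω = 113.4 rad/s
x(θ) = r cosθ + √(L² − r² sin²θ); with ω constant, a = ω²·d²x/dθ².
d²x/dθ² = −r cosθ − r²(cos2θ)/√u − r⁴ sin²2θ/(4u^{3/2}),  u = L² − r² sin²θ = 0.0872824 m².
Substituting r = 0.0694 m, L = 0.3031 m, θ = 77.4°: d²x/dθ² = -0.00042893 m.
a = ω²·d²x/dθ² = (113.4)²·(-0.00042893) = -5.5168 m/s²;  |a| = 5.5168 m/s².

5.52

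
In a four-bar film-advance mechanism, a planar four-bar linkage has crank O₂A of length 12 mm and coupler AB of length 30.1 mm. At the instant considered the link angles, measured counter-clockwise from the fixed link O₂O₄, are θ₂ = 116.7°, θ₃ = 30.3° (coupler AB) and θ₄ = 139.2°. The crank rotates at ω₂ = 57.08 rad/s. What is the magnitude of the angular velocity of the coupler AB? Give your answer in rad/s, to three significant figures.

ω₂ = 57.08 rad/s
Differentiating the loop-closure r₂e^{iθ₂}+r₃e^{iθ₃}=r₁+r₄e^{iθ₄} gives r₂ω₂e^{iθ₂}+r₃ω₃e^{iθ₃}=r₄ω₄e^{iθ₄}.
Eliminating the other unknown: ω₃ = r₂ω₂ sin(θ₄−θ₂) / [r₃ sin(θ₃−θ₄)].
Numerator sine = +0.38268; denominator sine = -0.94609.
Result = 0.012·57.08·(+0.38268) / (0.0301·(-0.94609)) = -9.2047 rad/s; magnitude 9.2047 rad/s.

9.20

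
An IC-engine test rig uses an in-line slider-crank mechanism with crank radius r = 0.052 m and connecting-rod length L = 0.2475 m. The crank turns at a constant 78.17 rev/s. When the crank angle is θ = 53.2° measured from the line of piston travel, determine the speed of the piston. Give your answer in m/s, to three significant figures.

23.1

ω = 2π·78.2 = 491.2 rad/s
For an in-line slider-crank, x = r cosθ + √(L² − r² sin²θ), so v = −rω sinθ·[1 + r cosθ/√(L² − r² sin²θ)].
With r = 0.052 m, L = 0.2475 m, θ = 53.2°: √(L² − r² sin²θ) = 0.24397 m.
v = −0.052·491.2·0.80073·[1 + 0.052·0.59902/0.24397] = -23.062 m/s.
|v| = 23.062 m/s.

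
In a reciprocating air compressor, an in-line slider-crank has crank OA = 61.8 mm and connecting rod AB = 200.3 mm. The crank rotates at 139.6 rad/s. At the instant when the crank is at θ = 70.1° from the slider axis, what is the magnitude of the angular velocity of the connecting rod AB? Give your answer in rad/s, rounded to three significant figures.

ω = 139.6 rad/s
The rod makes angle φ with the slider axis where L sinφ = r sinθ; differentiating, L cosφ·φ̇ = r ω cosθ.
L cosφ = √(L² − r² sin²θ) = 0.19169 m.
|ω_rod| = r ω |cosθ| / √(L² − r² sin²θ) = 0.0618·139.6·0.34038/0.19169 = 15.32 rad/s.

15.3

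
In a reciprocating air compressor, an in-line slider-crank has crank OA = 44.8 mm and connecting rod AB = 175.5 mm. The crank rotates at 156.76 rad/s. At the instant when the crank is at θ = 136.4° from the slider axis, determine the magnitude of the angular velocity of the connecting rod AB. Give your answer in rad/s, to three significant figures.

29.4

ω = 156.8 rad/s
The rod makes angle φ with the slider axis where L sinφ = r sinθ; differentiating, L cosφ·φ̇ = r ω cosθ.
L cosφ = √(L² − r² sin²θ) = 0.17276 m.
|ω_rod| = r ω |cosθ| / √(L² − r² sin²θ) = 0.0448·156.8·0.72417/0.17276 = 29.438 rad/s.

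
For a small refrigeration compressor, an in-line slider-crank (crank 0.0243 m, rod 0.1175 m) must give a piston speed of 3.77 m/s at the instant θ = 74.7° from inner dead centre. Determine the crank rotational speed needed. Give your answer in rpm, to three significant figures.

1450

For an in-line slider-crank, |v_piston| = rω|sinθ|·[1 + r cosθ/√(L² − r² sin²θ)].
With r = 0.0243 m, L = 0.1175 m, θ = 74.7°: the bracketed kinematic factor |dx/dθ| = 0.024744 m.
ω = v/|dx/dθ| = 3.77/0.024744 = 152.36 rad/s.
N = 60ω/(2π) = 1454.9 rpm.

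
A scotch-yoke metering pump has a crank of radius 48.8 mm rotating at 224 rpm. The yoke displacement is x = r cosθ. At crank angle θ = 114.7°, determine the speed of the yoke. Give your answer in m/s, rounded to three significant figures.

1.04

ω = 23.46 rad/s (from 224 rpm).
x = r cosθ ⇒ ẋ = −rω sinθ.
|v| = rω|sinθ| = 0.0488·23.46·|sin 114.7°| = 1.04 m/s.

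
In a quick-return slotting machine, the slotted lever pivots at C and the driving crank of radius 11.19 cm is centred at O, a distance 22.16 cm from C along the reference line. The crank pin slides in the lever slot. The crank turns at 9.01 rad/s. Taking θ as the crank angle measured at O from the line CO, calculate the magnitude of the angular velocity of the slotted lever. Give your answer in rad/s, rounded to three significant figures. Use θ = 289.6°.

ω = 9.01 rad/s
Crank pin A relative to C: A = (d + r cosθ, r sinθ); lever angle φ = atan2(r sinθ, d + r cosθ).
Differentiating tanφ: φ̇ = rω(d cosθ + r)/(d² + r² + 2dr cosθ).
d² + r² + 2dr cosθ = |CA|² = 0.0782646 m²;  d cosθ + r = +0.18624 m.
|ω_lever| = |0.1119·9.01·+0.18624| / 0.0782646 = 2.3991 rad/s.

2.40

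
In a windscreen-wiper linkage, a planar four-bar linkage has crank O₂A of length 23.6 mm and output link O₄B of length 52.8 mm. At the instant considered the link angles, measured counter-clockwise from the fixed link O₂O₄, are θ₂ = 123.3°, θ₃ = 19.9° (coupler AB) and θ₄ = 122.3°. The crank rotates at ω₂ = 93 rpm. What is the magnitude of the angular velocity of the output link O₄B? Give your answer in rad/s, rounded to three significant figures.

4.34

ω₂ = 9.739 rad/s (from 93 rpm).
Differentiating the loop-closure r₂e^{iθ₂}+r₃e^{iθ₃}=r₁+r₄e^{iθ₄} gives r₂ω₂e^{iθ₂}+r₃ω₃e^{iθ₃}=r₄ω₄e^{iθ₄}.
Eliminating the other unknown: ω₄ = r₂ω₂ sin(θ₂−θ₃) / [r₄ sin(θ₄−θ₃)].
Numerator sine = +0.97278; denominator sine = +0.97667.
Result = 0.0236·9.739·(+0.97278) / (0.0528·(+0.97667)) = +4.3356 rad/s; magnitude 4.3356 rad/s.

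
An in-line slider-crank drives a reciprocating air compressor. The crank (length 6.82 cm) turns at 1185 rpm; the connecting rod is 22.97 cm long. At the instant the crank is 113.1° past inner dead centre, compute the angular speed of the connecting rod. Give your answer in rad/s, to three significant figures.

ω = 124.1 rad/s (converted from 1185 rpm).
The rod makes angle φ with the slider axis where L sinφ = r sinθ; differentiating, L cosφ·φ̇ = r ω cosθ.
L cosφ = √(L² − r² sin²θ) = 0.22097 m.
|ω_rod| = r ω |cosθ| / √(L² − r² sin²θ) = 0.0682·124.1·0.39234/0.22097 = 15.027 rad/s.

15.0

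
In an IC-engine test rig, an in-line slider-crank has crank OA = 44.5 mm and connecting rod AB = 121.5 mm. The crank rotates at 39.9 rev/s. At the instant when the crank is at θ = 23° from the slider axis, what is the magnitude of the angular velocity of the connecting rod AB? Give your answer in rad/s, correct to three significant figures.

ω = 250.7 rad/s (converted from 39.9 rev/s).
The rod makes angle φ with the slider axis where L sinφ = r sinθ; differentiating, L cosφ·φ̇ = r ω cosθ.
L cosφ = √(L² − r² sin²θ) = 0.12025 m.
|ω_rod| = r ω |cosθ| / √(L² − r² sin²θ) = 0.0445·250.7·0.92050/0.12025 = 85.4 rad/s.

85.4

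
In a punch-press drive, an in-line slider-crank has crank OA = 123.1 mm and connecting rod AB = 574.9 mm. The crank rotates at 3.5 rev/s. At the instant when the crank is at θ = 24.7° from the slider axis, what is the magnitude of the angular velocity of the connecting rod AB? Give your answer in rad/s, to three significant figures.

4.30

ω = 21.99 rad/s (converted from 3.5 rev/s).
The rod makes angle φ with the slider axis where L sinφ = r sinθ; differentiating, L cosφ·φ̇ = r ω cosθ.
L cosφ = √(L² − r² sin²θ) = 0.57259 m.
|ω_rod| = r ω |cosθ| / √(L² − r² sin²θ) = 0.1231·21.99·0.90851/0.57259 = 4.2952 rad/s.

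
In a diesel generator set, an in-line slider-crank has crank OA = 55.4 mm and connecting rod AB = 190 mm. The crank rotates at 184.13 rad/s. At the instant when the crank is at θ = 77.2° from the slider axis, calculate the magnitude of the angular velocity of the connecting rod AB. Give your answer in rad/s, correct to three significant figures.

12.4

ω = 184.1 rad/s
The rod makes angle φ with the slider axis where L sinφ = r sinθ; differentiating, L cosφ·φ̇ = r ω cosθ.
L cosφ = √(L² − r² sin²θ) = 0.18216 m.
|ω_rod| = r ω |cosθ| / √(L² − r² sin²θ) = 0.0554·184.1·0.22155/0.18216 = 12.407 rad/s.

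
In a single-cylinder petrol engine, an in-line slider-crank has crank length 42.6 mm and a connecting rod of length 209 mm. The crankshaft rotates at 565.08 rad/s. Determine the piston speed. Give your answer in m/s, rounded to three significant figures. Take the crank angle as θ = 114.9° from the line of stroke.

19.9

ω = 565.1 rad/s
For an in-line slider-crank, x = r cosθ + √(L² − r² sin²θ), so v = −rω sinθ·[1 + r cosθ/√(L² − r² sin²θ)].
With r = 0.0426 m, L = 0.209 m, θ = 114.9°: √(L² − r² sin²θ) = 0.2054 m.
v = −0.0426·565.1·0.90704·[1 + 0.0426·-0.42104/0.2054] = -19.928 m/s.
|v| = 19.928 m/s.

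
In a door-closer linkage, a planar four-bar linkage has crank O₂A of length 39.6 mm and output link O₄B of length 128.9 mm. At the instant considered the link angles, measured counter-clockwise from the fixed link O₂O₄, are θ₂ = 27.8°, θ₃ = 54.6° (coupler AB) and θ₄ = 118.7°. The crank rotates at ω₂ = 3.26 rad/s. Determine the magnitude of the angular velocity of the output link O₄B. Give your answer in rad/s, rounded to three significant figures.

0.502

ω₂ = 3.26 rad/s
Differentiating the loop-closure r₂e^{iθ₂}+r₃e^{iθ₃}=r₁+r₄e^{iθ₄} gives r₂ω₂e^{iθ₂}+r₃ω₃e^{iθ₃}=r₄ω₄e^{iθ₄}.
Eliminating the other unknown: ω₄ = r₂ω₂ sin(θ₂−θ₃) / [r₄ sin(θ₄−θ₃)].
Numerator sine = -0.45088; denominator sine = +0.89956.
Result = 0.0396·3.26·(-0.45088) / (0.1289·(+0.89956)) = -0.50198 rad/s; magnitude 0.50198 rad/s.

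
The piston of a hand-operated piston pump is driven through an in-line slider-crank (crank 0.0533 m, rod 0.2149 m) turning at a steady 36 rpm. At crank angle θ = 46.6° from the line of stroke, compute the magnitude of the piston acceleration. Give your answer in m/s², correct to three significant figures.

ω = 2π·36/60 = 3.77 rad/s
x(θ) = r cosθ + √(L² − r² sin²θ); with ω constant, a = ω²·d²x/dθ².
d²x/dθ² = −r cosθ − r²(cos2θ)/√u − r⁴ sin²2θ/(4u^{3/2}),  u = L² − r² sin²θ = 0.0446823 m².
Substituting r = 0.0533 m, L = 0.2149 m, θ = 46.6°: d²x/dθ² = -0.036085 m.
a = ω²·d²x/dθ² = (3.77)²·(-0.036085) = -0.51284 m/s²;  |a| = 0.51284 m/s².

0.513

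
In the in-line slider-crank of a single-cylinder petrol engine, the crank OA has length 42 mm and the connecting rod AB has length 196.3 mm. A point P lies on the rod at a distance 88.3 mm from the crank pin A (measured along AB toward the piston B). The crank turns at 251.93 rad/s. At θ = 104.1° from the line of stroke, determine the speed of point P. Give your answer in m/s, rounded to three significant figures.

ω = 251.9 rad/s.  Crank-pin speed |V_A| = rω = 10.581 m/s, perpendicular to OA.
Rod angle: sinφ = −(r/L) sinθ ⇒ φ = -11.977°; ω_rod = −rω cosθ/√(L²−r²sin²θ) = +13.424 rad/s.
V_P = V_A + ω_rod × AP, with AP = 0.0883 m along the rod.
Components: V_Px = −rω sinθ − a·ω_rod·sinφ = -10.016 m/s;  V_Py = rω cosθ + a·ω_rod·cosφ = -1.4182 m/s.
|V_P| = √(V_Px² + V_Py²) = 10.116 m/s.

10.1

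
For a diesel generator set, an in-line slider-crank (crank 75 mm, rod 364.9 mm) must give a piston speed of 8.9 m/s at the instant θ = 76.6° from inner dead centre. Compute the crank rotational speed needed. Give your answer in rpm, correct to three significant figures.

For an in-line slider-crank, |v_piston| = rω|sinθ|·[1 + r cosθ/√(L² − r² sin²θ)].
With r = 0.075 m, L = 0.3649 m, θ = 76.6°: the bracketed kinematic factor |dx/dθ| = 0.076505 m.
ω = v/|dx/dθ| = 8.9/0.076505 = 116.33 rad/s.
N = 60ω/(2π) = 1110.9 rpm.

1110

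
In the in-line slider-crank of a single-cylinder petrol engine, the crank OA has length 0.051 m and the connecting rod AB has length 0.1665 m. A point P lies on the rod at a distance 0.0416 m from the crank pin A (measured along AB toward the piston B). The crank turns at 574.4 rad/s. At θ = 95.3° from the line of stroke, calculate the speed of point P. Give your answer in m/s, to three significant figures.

29.0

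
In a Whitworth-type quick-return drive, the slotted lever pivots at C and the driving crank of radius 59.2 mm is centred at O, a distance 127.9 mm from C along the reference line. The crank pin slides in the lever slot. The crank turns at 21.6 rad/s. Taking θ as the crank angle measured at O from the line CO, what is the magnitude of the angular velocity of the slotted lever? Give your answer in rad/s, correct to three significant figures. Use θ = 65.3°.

5.50

ω = 21.6 rad/s
Crank pin A relative to C: A = (d + r cosθ, r sinθ); lever angle φ = atan2(r sinθ, d + r cosθ).
Differentiating tanφ: φ̇ = rω(d cosθ + r)/(d² + r² + 2dr cosθ).
d² + r² + 2dr cosθ = |CA|² = 0.026191 m²;  d cosθ + r = +0.11265 m.
|ω_lever| = |0.0592·21.6·+0.11265| / 0.026191 = 5.4997 rad/s.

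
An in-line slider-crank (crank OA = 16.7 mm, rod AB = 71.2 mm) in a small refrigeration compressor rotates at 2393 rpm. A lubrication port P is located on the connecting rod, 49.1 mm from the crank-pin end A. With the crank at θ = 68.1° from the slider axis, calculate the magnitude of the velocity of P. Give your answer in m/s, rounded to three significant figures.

ω = 250.6 rad/s.  Crank-pin speed |V_A| = rω = 4.1849 m/s, perpendicular to OA.
Rod angle: sinφ = −(r/L) sinθ ⇒ φ = -12.570°; ω_rod = −rω cosθ/√(L²−r²sin²θ) = -22.461 rad/s.
V_P = V_A + ω_rod × AP, with AP = 0.0491 m along the rod.
Components: V_Px = −rω sinθ − a·ω_rod·sinφ = -4.1229 m/s;  V_Py = rω cosθ + a·ω_rod·cosφ = +0.4845 m/s.
|V_P| = √(V_Px² + V_Py²) = 4.1513 m/s.

4.15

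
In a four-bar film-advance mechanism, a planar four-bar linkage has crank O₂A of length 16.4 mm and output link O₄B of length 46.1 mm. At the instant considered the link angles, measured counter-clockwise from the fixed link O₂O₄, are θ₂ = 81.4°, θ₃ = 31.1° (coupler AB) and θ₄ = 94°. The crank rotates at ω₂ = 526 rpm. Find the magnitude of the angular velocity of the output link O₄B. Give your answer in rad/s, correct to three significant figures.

ω₂ = 55.08 rad/s (from 526 rpm).
Differentiating the loop-closure r₂e^{iθ₂}+r₃e^{iθ₃}=r₁+r₄e^{iθ₄} gives r₂ω₂e^{iθ₂}+r₃ω₃e^{iθ₃}=r₄ω₄e^{iθ₄}.
Eliminating the other unknown: ω₄ = r₂ω₂ sin(θ₂−θ₃) / [r₄ sin(θ₄−θ₃)].
Numerator sine = +0.76940; denominator sine = +0.89021.
Result = 0.0164·55.08·(+0.76940) / (0.0461·(+0.89021)) = +16.936 rad/s; magnitude 16.936 rad/s.

16.9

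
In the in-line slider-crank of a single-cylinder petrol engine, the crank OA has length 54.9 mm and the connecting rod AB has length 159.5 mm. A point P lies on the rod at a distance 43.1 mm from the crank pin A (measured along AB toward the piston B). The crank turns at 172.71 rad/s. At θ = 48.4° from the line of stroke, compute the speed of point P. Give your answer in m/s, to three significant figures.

8.83

ω = 172.7 rad/s.  Crank-pin speed |V_A| = rω = 9.4818 m/s, perpendicular to OA.
Rod angle: sinφ = −(r/L) sinθ ⇒ φ = -14.915°; ω_rod = −rω cosθ/√(L²−r²sin²θ) = -40.845 rad/s.
V_P = V_A + ω_rod × AP, with AP = 0.0431 m along the rod.
Components: V_Px = −rω sinθ − a·ω_rod·sinφ = -7.5436 m/s;  V_Py = rω cosθ + a·ω_rod·cosφ = +4.5941 m/s.
|V_P| = √(V_Px² + V_Py²) = 8.8324 m/s.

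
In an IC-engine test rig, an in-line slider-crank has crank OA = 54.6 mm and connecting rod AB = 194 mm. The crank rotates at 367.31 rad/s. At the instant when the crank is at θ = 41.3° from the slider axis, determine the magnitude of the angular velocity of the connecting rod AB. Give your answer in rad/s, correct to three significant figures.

ω = 367.3 rad/s
The rod makes angle φ with the slider axis where L sinφ = r sinθ; differentiating, L cosφ·φ̇ = r ω cosθ.
L cosφ = √(L² − r² sin²θ) = 0.19062 m.
|ω_rod| = r ω |cosθ| / √(L² − r² sin²θ) = 0.0546·367.3·0.75126/0.19062 = 79.039 rad/s.

79.0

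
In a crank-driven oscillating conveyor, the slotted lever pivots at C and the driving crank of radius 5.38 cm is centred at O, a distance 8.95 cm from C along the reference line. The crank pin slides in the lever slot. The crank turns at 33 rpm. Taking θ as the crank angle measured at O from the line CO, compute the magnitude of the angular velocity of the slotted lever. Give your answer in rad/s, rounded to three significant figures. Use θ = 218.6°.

ω = 3.456 rad/s (from 33 rpm).
Crank pin A relative to C: A = (d + r cosθ, r sinθ); lever angle φ = atan2(r sinθ, d + r cosθ).
Differentiating tanφ: φ̇ = rω(d cosθ + r)/(d² + r² + 2dr cosθ).
d² + r² + 2dr cosθ = |CA|² = 0.00337849 m²;  d cosθ + r = -0.016146 m.
|ω_lever| = |0.0538·3.456·-0.016146| / 0.00337849 = 0.88852 rad/s.

0.889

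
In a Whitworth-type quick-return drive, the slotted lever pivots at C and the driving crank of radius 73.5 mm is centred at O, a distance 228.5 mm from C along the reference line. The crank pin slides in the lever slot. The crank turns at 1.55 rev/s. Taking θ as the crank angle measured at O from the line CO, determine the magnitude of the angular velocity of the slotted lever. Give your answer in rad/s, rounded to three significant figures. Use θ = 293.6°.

ω = 9.739 rad/s (from 1.55 rev/s).
Crank pin A relative to C: A = (d + r cosθ, r sinθ); lever angle φ = atan2(r sinθ, d + r cosθ).
Differentiating tanφ: φ̇ = rω(d cosθ + r)/(d² + r² + 2dr cosθ).
d² + r² + 2dr cosθ = |CA|² = 0.071062 m²;  d cosθ + r = +0.16498 m.
|ω_lever| = |0.0735·9.739·+0.16498| / 0.071062 = 1.6619 rad/s.

1.66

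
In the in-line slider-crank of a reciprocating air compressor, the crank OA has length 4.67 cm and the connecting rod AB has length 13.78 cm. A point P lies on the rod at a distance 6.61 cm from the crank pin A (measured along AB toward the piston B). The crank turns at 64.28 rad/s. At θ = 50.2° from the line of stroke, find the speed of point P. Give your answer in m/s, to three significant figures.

2.74

ω = 64.28 rad/s.  Crank-pin speed |V_A| = rω = 3.0019 m/s, perpendicular to OA.
Rod angle: sinφ = −(r/L) sinθ ⇒ φ = -15.092°; ω_rod = −rω cosθ/√(L²−r²sin²θ) = -14.442 rad/s.
V_P = V_A + ω_rod × AP, with AP = 0.0661 m along the rod.
Components: V_Px = −rω sinθ − a·ω_rod·sinφ = -2.5549 m/s;  V_Py = rω cosθ + a·ω_rod·cosφ = +0.99981 m/s.
|V_P| = √(V_Px² + V_Py²) = 2.7435 m/s.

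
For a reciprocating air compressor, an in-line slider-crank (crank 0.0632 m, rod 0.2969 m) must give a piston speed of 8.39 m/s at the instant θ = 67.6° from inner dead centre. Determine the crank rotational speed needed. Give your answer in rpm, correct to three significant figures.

For an in-line slider-crank, |v_piston| = rω|sinθ|·[1 + r cosθ/√(L² − r² sin²θ)].
With r = 0.0632 m, L = 0.2969 m, θ = 67.6°: the bracketed kinematic factor |dx/dθ| = 0.063266 m.
ω = v/|dx/dθ| = 8.39/0.063266 = 132.62 rad/s.
N = 60ω/(2π) = 1266.4 rpm.

1270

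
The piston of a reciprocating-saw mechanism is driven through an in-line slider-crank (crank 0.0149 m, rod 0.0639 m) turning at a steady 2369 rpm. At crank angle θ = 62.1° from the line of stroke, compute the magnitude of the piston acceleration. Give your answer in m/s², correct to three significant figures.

ω = 2π·2369/60 = 248.1 rad/s
x(θ) = r cosθ + √(L² − r² sin²θ); with ω constant, a = ω²·d²x/dθ².
d²x/dθ² = −r cosθ − r²(cos2θ)/√u − r⁴ sin²2θ/(4u^{3/2}),  u = L² − r² sin²θ = 0.00390981 m².
Substituting r = 0.0149 m, L = 0.0639 m, θ = 62.1°: d²x/dθ² = -0.0050109 m.
a = ω²·d²x/dθ² = (248.1)²·(-0.0050109) = -308.39 m/s²;  |a| = 308.39 m/s².

308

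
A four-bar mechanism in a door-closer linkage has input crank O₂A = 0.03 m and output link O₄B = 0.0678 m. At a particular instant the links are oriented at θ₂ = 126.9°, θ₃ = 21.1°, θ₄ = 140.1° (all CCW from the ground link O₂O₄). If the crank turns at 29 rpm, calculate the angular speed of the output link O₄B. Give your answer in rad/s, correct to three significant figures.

1.48

ω₂ = 3.037 rad/s (from 29 rpm).
Differentiating the loop-closure r₂e^{iθ₂}+r₃e^{iθ₃}=r₁+r₄e^{iθ₄} gives r₂ω₂e^{iθ₂}+r₃ω₃e^{iθ₃}=r₄ω₄e^{iθ₄}.
Eliminating the other unknown: ω₄ = r₂ω₂ sin(θ₂−θ₃) / [r₄ sin(θ₄−θ₃)].
Numerator sine = +0.96222; denominator sine = +0.87462.
Result = 0.03·3.037·(+0.96222) / (0.0678·(+0.87462)) = +1.4783 rad/s; magnitude 1.4783 rad/s.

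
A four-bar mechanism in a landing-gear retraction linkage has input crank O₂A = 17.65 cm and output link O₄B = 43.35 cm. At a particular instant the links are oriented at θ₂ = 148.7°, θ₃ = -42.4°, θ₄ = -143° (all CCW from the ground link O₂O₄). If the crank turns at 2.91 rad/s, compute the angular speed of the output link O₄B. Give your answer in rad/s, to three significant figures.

0.232

ω₂ = 2.91 rad/s
Differentiating the loop-closure r₂e^{iθ₂}+r₃e^{iθ₃}=r₁+r₄e^{iθ₄} gives r₂ω₂e^{iθ₂}+r₃ω₃e^{iθ₃}=r₄ω₄e^{iθ₄}.
Eliminating the other unknown: ω₄ = r₂ω₂ sin(θ₂−θ₃) / [r₄ sin(θ₄−θ₃)].
Numerator sine = -0.19252; denominator sine = -0.98294.
Result = 0.1765·2.91·(-0.19252) / (0.4335·(-0.98294)) = +0.23206 rad/s; magnitude 0.23206 rad/s.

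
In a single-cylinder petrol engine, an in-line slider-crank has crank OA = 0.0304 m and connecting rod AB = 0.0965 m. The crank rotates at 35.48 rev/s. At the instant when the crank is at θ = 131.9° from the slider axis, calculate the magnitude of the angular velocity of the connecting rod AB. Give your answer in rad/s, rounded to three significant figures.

48.2

ω = 222.9 rad/s (converted from 35.48 rev/s).
The rod makes angle φ with the slider axis where L sinφ = r sinθ; differentiating, L cosφ·φ̇ = r ω cosθ.
L cosφ = √(L² − r² sin²θ) = 0.09381 m.
|ω_rod| = r ω |cosθ| / √(L² − r² sin²θ) = 0.0304·222.9·0.66783/0.09381 = 48.245 rad/s.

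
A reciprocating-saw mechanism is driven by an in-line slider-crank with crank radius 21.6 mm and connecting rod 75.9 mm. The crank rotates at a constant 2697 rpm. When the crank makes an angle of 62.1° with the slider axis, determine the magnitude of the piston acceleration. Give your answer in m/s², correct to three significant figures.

529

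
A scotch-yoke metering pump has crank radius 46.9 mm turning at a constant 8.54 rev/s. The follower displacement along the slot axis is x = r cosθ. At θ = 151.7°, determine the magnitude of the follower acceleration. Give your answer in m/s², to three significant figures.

119

ω = 53.66 rad/s (from 8.54 rev/s).
x = r cosθ ⇒ ẍ = −rω² cosθ (ω constant).
|a| = rω²|cosθ| = 0.0469·(53.66)²·|cos 151.7°| = 118.9 m/s².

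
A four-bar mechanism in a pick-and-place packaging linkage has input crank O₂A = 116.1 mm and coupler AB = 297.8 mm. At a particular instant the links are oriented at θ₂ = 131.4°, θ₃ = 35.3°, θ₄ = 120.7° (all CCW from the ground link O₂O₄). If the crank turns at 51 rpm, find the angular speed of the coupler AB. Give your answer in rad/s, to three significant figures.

0.388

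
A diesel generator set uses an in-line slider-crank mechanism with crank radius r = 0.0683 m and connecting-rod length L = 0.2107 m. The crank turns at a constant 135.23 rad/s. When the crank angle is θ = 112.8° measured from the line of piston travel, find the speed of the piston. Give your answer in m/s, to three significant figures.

ω = 135.2 rad/s
For an in-line slider-crank, x = r cosθ + √(L² − r² sin²θ), so v = −rω sinθ·[1 + r cosθ/√(L² − r² sin²θ)].
With r = 0.0683 m, L = 0.2107 m, θ = 112.8°: √(L² − r² sin²θ) = 0.20107 m.
v = −0.0683·135.2·0.92186·[1 + 0.0683·-0.38752/0.20107] = -7.3937 m/s.
|v| = 7.3937 m/s.

7.39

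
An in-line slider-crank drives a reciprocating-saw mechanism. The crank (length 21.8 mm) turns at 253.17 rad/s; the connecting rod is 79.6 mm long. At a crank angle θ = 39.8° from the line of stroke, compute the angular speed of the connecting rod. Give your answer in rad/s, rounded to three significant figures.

54.1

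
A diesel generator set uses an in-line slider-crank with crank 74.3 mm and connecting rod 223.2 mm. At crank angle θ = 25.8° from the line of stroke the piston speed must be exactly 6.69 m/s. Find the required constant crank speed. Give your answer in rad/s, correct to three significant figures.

For an in-line slider-crank, |v_piston| = rω|sinθ|·[1 + r cosθ/√(L² − r² sin²θ)].
With r = 0.0743 m, L = 0.2232 m, θ = 25.8°: the bracketed kinematic factor |dx/dθ| = 0.042133 m.
ω = v/|dx/dθ| = 6.69/0.042133 = 158.78 rad/s.

159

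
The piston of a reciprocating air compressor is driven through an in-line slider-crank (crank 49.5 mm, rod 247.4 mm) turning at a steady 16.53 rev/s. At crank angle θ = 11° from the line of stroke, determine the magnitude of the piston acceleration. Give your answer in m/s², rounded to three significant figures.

ω = 2π·16.5 = 103.9 rad/s
x(θ) = r cosθ + √(L² − r² sin²θ); with ω constant, a = ω²·d²x/dθ².
d²x/dθ² = −r cosθ − r²(cos2θ)/√u − r⁴ sin²2θ/(4u^{3/2}),  u = L² − r² sin²θ = 0.0611176 m².
Substituting r = 0.0495 m, L = 0.2474 m, θ = 11°: d²x/dθ² = -0.057794 m.
a = ω²·d²x/dθ² = (103.9)²·(-0.057794) = -623.43 m/s²;  |a| = 623.43 m/s².

623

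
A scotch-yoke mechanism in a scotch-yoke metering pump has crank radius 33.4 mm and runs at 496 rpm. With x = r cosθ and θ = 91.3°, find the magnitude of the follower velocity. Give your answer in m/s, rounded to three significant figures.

ω = 51.94 rad/s (from 496 rpm).
x = r cosθ ⇒ ẋ = −rω sinθ.
|v| = rω|sinθ| = 0.0334·51.94·|sin 91.3°| = 1.7344 m/s.

1.73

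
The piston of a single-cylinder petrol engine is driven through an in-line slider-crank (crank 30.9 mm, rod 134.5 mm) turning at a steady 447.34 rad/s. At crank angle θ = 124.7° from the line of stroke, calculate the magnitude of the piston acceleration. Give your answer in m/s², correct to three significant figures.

ω = 447.3 rad/s
x(θ) = r cosθ + √(L² − r² sin²θ); with ω constant, a = ω²·d²x/dθ².
d²x/dθ² = −r cosθ − r²(cos2θ)/√u − r⁴ sin²2θ/(4u^{3/2}),  u = L² − r² sin²θ = 0.0174449 m².
Substituting r = 0.0309 m, L = 0.1345 m, θ = 124.7°: d²x/dθ² = +0.020048 m.
a = ω²·d²x/dθ² = (447.3)²·(+0.020048) = +4011.8 m/s²;  |a| = 4011.8 m/s².

4010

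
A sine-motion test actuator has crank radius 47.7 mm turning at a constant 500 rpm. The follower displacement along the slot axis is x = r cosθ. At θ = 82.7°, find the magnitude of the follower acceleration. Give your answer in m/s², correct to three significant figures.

ω = 52.36 rad/s (from 500 rpm).
x = r cosθ ⇒ ẍ = −rω² cosθ (ω constant).
|a| = rω²|cosθ| = 0.0477·(52.36)²·|cos 82.7°| = 16.617 m/s².

16.6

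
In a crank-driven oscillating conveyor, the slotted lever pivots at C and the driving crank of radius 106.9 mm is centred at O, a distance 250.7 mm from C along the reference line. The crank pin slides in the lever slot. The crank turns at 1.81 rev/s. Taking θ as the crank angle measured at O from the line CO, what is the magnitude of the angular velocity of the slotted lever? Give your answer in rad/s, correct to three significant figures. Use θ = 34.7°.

ω = 11.37 rad/s (from 1.81 rev/s).
Crank pin A relative to C: A = (d + r cosθ, r sinθ); lever angle φ = atan2(r sinθ, d + r cosθ).
Differentiating tanφ: φ̇ = rω(d cosθ + r)/(d² + r² + 2dr cosθ).
d² + r² + 2dr cosθ = |CA|² = 0.118345 m²;  d cosθ + r = +0.31301 m.
|ω_lever| = |0.1069·11.37·+0.31301| / 0.118345 = 3.2155 rad/s.

3.22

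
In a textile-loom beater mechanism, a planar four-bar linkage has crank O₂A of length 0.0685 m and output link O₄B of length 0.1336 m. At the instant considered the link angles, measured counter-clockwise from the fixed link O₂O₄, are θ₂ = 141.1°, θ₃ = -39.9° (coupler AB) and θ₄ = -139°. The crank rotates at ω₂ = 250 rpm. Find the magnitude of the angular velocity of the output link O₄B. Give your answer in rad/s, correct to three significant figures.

0.237

ω₂ = 26.18 rad/s (from 250 rpm).
Differentiating the loop-closure r₂e^{iθ₂}+r₃e^{iθ₃}=r₁+r₄e^{iθ₄} gives r₂ω₂e^{iθ₂}+r₃ω₃e^{iθ₃}=r₄ω₄e^{iθ₄}.
Eliminating the other unknown: ω₄ = r₂ω₂ sin(θ₂−θ₃) / [r₄ sin(θ₄−θ₃)].
Numerator sine = -0.01745; denominator sine = -0.98741.
Result = 0.0685·26.18·(-0.01745) / (0.1336·(-0.98741)) = +0.23725 rad/s; magnitude 0.23725 rad/s.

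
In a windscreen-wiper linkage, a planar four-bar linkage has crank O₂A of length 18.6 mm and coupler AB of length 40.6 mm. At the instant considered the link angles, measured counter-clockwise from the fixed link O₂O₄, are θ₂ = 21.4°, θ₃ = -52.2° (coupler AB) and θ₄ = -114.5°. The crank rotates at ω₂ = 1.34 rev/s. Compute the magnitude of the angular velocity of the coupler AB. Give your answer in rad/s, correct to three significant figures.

3.03

ω₂ = 8.419 rad/s (from 1.34 rev/s).
Differentiating the loop-closure r₂e^{iθ₂}+r₃e^{iθ₃}=r₁+r₄e^{iθ₄} gives r₂ω₂e^{iθ₂}+r₃ω₃e^{iθ₃}=r₄ω₄e^{iθ₄}.
Eliminating the other unknown: ω₃ = r₂ω₂ sin(θ₄−θ₂) / [r₃ sin(θ₃−θ₄)].
Numerator sine = -0.69591; denominator sine = +0.88539.
Result = 0.0186·8.419·(-0.69591) / (0.0406·(+0.88539)) = -3.0317 rad/s; magnitude 3.0317 rad/s.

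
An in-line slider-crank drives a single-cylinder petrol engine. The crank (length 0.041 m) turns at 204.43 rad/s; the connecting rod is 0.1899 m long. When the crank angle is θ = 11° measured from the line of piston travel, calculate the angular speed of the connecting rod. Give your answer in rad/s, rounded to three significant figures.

43.4

ω = 204.4 rad/s
The rod makes angle φ with the slider axis where L sinφ = r sinθ; differentiating, L cosφ·φ̇ = r ω cosθ.
L cosφ = √(L² − r² sin²θ) = 0.18974 m.
|ω_rod| = r ω |cosθ| / √(L² − r² sin²θ) = 0.041·204.4·0.98163/0.18974 = 43.363 rad/s.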